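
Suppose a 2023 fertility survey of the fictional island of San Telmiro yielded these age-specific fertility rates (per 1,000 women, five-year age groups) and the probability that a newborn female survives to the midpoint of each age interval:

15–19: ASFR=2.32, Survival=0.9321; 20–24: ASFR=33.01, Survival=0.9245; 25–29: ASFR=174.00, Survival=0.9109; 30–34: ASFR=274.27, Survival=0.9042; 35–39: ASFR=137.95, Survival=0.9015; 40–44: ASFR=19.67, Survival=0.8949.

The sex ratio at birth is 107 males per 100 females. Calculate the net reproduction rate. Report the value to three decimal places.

Proportion female at birth = 100 / (100 + 107) = 0.48309.
Each age group contributes 5 × ASFR × survival:
  15–19: 5 × 2.32/1000 × 0.9321 = 0.01081
  20–24: 5 × 33.01/1000 × 0.9245 = 0.15259
  25–29: 5 × 174.00/1000 × 0.9109 = 0.79248
  30–34: 5 × 274.27/1000 × 0.9042 = 1.23997
  35–39: 5 × 137.95/1000 × 0.9015 = 0.62181
  40–44: 5 × 19.67/1000 × 0.8949 = 0.08801
Sum = 2.90567
NRR = 0.48309 × 2.90567 = 1.40370

1.404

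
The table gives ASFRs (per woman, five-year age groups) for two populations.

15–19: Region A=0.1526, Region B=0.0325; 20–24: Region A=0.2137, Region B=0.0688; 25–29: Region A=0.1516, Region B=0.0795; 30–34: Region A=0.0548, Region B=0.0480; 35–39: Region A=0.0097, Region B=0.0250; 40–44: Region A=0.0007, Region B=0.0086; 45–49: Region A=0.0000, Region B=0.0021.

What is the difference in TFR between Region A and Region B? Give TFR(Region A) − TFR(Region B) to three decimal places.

Region A:
  Sum of ASFRs = 0.1526 + 0.2137 + 0.1516 + 0.0548 + 0.0097 + 0.0007 + 0.0000 = 0.5831
  TFR = 5 × 0.5831 = 2.9155
Region B:
  Sum of ASFRs = 0.0325 + 0.0688 + 0.0795 + 0.0480 + 0.0250 + 0.0086 + 0.0021 = 0.2645
  TFR = 5 × 0.2645 = 1.3225
Difference = 2.9155 − 1.3225 = 1.593

1.593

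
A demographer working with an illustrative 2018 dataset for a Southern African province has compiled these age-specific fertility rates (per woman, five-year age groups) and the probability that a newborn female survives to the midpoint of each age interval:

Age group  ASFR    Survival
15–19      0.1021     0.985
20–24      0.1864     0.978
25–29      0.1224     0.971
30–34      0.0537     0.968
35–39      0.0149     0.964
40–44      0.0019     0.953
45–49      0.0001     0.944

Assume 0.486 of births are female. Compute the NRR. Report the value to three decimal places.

1.142

Proportion female at birth = 0.486.
Weighting each age-specific rate by interval width and survival:
  15–19: 5 × 0.1021 × 0.985 = 0.50284
  20–24: 5 × 0.1864 × 0.978 = 0.91150
  25–29: 5 × 0.1224 × 0.971 = 0.59425
  30–34: 5 × 0.0537 × 0.968 = 0.25991
  35–39: 5 × 0.0149 × 0.964 = 0.07182
  40–44: 5 × 0.0019 × 0.953 = 0.00905
  45–49: 5 × 0.0001 × 0.944 = 0.00047
Sum = 2.34984
NRR = 0.486 × 2.34984 = 1.14202
With NRR above 1 the population is above replacement fertility.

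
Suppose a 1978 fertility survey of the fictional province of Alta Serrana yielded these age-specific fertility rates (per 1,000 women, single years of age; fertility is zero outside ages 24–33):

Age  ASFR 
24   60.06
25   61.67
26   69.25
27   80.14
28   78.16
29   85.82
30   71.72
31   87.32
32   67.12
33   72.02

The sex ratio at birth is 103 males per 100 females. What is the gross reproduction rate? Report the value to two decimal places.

0.36

Proportion female at birth = 100 / (100 + 103) = 0.49261.
Sum of ASFRs = 60.06 + 61.67 + 69.25 + 80.14 + 78.16 + 85.82 + 71.72 + 87.32 + 67.12 + 72.02 = 733.28
TFR = 733.28 / 1000 = 0.73328
GRR = 0.49261 × 0.73328 = 0.36122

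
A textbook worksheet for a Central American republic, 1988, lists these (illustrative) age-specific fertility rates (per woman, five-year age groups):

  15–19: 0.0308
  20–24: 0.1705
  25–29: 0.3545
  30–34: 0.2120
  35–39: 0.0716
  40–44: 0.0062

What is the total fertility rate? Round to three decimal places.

Sum of ASFRs = 0.0308 + 0.1705 + 0.3545 + 0.2120 + 0.0716 + 0.0062 = 0.8456
TFR = 5 × 0.8456 = 4.228

4.228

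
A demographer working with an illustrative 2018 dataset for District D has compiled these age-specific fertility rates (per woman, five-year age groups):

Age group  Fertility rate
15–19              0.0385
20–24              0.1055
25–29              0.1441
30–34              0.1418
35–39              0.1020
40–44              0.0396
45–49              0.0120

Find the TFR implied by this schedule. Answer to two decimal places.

2.92

Sum of ASFRs = 0.0385 + 0.1055 + 0.1441 + 0.1418 + 0.1020 + 0.0396 + 0.0120 = 0.5835
TFR = 5 × 0.5835 = 2.9175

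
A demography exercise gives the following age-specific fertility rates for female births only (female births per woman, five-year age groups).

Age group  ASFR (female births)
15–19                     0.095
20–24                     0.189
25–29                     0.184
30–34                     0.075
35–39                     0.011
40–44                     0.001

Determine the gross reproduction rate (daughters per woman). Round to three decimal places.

Sum of female ASFRs = 0.095 + 0.189 + 0.184 + 0.075 + 0.011 + 0.001 = 0.555
GRR = 5 × 0.555 = 2.775

2.775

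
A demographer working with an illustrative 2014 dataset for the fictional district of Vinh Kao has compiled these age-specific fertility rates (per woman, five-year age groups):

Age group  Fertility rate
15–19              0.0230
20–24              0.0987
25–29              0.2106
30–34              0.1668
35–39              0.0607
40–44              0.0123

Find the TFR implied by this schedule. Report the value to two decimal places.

Sum of ASFRs = 0.0230 + 0.0987 + 0.2106 + 0.1668 + 0.0607 + 0.0123 = 0.5721
TFR = 5 × 0.5721 = 2.8605

2.86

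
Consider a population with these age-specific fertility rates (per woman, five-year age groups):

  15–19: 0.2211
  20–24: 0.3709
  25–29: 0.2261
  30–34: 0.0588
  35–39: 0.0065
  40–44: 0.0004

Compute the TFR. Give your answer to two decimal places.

Sum of ASFRs = 0.2211 + 0.3709 + 0.2261 + 0.0588 + 0.0065 + 0.0004 = 0.8838
TFR = 5 × 0.8838 = 4.419

4.42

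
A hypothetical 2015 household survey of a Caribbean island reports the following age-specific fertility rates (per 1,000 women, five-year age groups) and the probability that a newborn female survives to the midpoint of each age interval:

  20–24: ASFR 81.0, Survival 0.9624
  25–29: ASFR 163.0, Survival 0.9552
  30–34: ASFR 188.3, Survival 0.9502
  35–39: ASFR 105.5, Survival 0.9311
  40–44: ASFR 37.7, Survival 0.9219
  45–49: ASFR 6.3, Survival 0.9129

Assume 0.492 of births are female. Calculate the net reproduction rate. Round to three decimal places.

Proportion female at birth = 0.492.
Weighting each age-specific rate by interval width and survival:
  20–24: 5 × 81.0/1000 × 0.9624 = 0.38977
  25–29: 5 × 163.0/1000 × 0.9552 = 0.77849
  30–34: 5 × 188.3/1000 × 0.9502 = 0.89461
  35–39: 5 × 105.5/1000 × 0.9311 = 0.49116
  40–44: 5 × 37.7/1000 × 0.9219 = 0.17378
  45–49: 5 × 6.3/1000 × 0.9129 = 0.02876
Sum = 2.75657
NRR = 0.492 × 2.75657 = 1.35623
An NRR exceeding 1 indicates intrinsic growth under these rates.

1.356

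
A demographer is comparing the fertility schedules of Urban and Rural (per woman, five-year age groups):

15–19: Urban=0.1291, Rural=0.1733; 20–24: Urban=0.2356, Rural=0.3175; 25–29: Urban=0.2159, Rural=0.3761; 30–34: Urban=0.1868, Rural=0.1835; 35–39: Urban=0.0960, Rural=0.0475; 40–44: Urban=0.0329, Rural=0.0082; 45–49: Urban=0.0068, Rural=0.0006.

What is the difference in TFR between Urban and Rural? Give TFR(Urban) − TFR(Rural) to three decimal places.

-1.018

Urban:
  Sum of ASFRs = 0.1291 + 0.2356 + 0.2159 + 0.1868 + 0.0960 + 0.0329 + 0.0068 = 0.9031
  TFR = 5 × 0.9031 = 4.5155
Rural:
  Sum of ASFRs = 0.1733 + 0.3175 + 0.3761 + 0.1835 + 0.0475 + 0.0082 + 0.0006 = 1.1067
  TFR = 5 × 1.1067 = 5.5335
Difference = 4.5155 − 5.5335 = -1.018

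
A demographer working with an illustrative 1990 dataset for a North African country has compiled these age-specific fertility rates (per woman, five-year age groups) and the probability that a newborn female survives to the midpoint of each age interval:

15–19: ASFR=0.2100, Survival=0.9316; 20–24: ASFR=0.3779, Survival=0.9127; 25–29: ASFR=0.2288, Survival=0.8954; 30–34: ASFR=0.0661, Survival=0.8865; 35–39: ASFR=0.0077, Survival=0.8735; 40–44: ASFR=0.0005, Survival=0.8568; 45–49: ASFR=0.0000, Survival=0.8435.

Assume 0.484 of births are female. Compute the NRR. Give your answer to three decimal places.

1.963

Proportion female at birth = 0.484.
Each age group contributes 5 × ASFR × survival:
  15–19: 5 × 0.2100 × 0.9316 = 0.97818
  20–24: 5 × 0.3779 × 0.9127 = 1.72455
  25–29: 5 × 0.2288 × 0.8954 = 1.02434
  30–34: 5 × 0.0661 × 0.8865 = 0.29299
  35–39: 5 × 0.0077 × 0.8735 = 0.03363
  40–44: 5 × 0.0005 × 0.8568 = 0.00214
  45–49: 5 × 0.0000 × 0.8435 = 0.00000
Sum = 4.05583
NRR = 0.484 × 4.05583 = 1.96302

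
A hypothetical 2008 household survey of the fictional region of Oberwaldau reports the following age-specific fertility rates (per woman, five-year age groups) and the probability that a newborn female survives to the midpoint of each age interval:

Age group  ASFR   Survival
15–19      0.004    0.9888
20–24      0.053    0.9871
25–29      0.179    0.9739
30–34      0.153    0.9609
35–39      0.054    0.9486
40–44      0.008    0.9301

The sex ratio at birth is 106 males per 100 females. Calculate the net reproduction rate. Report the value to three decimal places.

Proportion female at birth = 100 / (100 + 106) = 0.48544.
Per-age-group product (5 × ASFR × survival probability):
  15–19: 5 × 0.004 × 0.9888 = 0.01978
  20–24: 5 × 0.053 × 0.9871 = 0.26158
  25–29: 5 × 0.179 × 0.9739 = 0.87164
  30–34: 5 × 0.153 × 0.9609 = 0.73509
  35–39: 5 × 0.054 × 0.9486 = 0.25612
  40–44: 5 × 0.008 × 0.9301 = 0.03720
Sum = 2.18141
NRR = 0.48544 × 2.18141 = 1.05894
An NRR exceeding 1 indicates intrinsic growth under these rates.

1.059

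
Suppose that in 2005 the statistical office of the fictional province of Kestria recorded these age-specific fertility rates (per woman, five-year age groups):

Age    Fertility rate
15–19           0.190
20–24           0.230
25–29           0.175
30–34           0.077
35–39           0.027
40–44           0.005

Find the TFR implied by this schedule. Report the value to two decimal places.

3.52

Sum of ASFRs = 0.190 + 0.230 + 0.175 + 0.077 + 0.027 + 0.005 = 0.704
TFR = 5 × 0.704 = 3.52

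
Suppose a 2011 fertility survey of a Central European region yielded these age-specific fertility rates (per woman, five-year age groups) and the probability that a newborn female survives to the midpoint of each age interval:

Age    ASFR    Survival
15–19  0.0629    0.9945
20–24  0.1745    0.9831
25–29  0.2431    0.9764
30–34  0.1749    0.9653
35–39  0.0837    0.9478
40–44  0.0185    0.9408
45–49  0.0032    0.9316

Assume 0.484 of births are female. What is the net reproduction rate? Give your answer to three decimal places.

Proportion female at birth = 0.484.
Each age group contributes 5 × ASFR × survival:
  15–19: 5 × 0.0629 × 0.9945 = 0.31277
  20–24: 5 × 0.1745 × 0.9831 = 0.85775
  25–29: 5 × 0.2431 × 0.9764 = 1.18681
  30–34: 5 × 0.1749 × 0.9653 = 0.84415
  35–39: 5 × 0.0837 × 0.9478 = 0.39665
  40–44: 5 × 0.0185 × 0.9408 = 0.08702
  45–49: 5 × 0.0032 × 0.9316 = 0.01491
Sum = 3.70006
NRR = 0.484 × 3.70006 = 1.79083

1.791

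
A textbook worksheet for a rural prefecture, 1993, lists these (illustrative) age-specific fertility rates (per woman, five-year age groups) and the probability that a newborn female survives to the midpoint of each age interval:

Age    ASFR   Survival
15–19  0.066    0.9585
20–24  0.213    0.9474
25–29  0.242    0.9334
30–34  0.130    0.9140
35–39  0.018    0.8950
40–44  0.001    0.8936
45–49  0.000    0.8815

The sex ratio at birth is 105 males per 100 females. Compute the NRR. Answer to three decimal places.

Proportion female at birth = 100 / (100 + 105) = 0.48780.
Weighting each age-specific rate by interval width and survival:
  15–19: 5 × 0.066 × 0.9585 = 0.31631
  20–24: 5 × 0.213 × 0.9474 = 1.00898
  25–29: 5 × 0.242 × 0.9334 = 1.12941
  30–34: 5 × 0.130 × 0.9140 = 0.59410
  35–39: 5 × 0.018 × 0.8950 = 0.08055
  40–44: 5 × 0.001 × 0.8936 = 0.00447
  45–49: 5 × 0.000 × 0.8815 = 0.00000
Sum = 3.13382
NRR = 0.48780 × 3.13382 = 1.52868
An NRR exceeding 1 indicates intrinsic growth under these rates.

1.529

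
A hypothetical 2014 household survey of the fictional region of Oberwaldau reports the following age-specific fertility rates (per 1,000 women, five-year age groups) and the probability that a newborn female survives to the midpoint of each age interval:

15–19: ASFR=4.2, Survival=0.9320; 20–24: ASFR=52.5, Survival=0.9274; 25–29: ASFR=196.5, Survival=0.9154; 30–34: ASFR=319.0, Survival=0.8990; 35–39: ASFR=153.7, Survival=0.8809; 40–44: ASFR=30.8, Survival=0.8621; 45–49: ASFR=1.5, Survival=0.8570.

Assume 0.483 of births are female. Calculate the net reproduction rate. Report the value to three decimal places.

1.648

Proportion female at birth = 0.483.
Survival-weighted fertility by age (5·fₓ·Sₓ):
  15–19: 5 × 4.2/1000 × 0.9320 = 0.01957
  20–24: 5 × 52.5/1000 × 0.9274 = 0.24344
  25–29: 5 × 196.5/1000 × 0.9154 = 0.89938
  30–34: 5 × 319.0/1000 × 0.8990 = 1.43391
  35–39: 5 × 153.7/1000 × 0.8809 = 0.67697
  40–44: 5 × 30.8/1000 × 0.8621 = 0.13276
  45–49: 5 × 1.5/1000 × 0.8570 = 0.00643
Sum = 3.41246
NRR = 0.483 × 3.41246 = 1.64822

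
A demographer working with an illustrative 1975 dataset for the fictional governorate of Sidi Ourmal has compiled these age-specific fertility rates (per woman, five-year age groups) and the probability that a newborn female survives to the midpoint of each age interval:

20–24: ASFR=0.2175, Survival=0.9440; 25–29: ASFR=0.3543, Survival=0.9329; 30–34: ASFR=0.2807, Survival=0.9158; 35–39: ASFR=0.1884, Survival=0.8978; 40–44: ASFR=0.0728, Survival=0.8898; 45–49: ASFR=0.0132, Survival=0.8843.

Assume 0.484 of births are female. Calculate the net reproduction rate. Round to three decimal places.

Proportion female at birth = 0.484.
Survival-weighted fertility by age (5·fₓ·Sₓ):
  20–24: 5 × 0.2175 × 0.9440 = 1.02660
  25–29: 5 × 0.3543 × 0.9329 = 1.65263
  30–34: 5 × 0.2807 × 0.9158 = 1.28533
  35–39: 5 × 0.1884 × 0.8978 = 0.84573
  40–44: 5 × 0.0728 × 0.8898 = 0.32389
  45–49: 5 × 0.0132 × 0.8843 = 0.05836
Sum = 5.19254
NRR = 0.484 × 5.19254 = 2.51319

2.513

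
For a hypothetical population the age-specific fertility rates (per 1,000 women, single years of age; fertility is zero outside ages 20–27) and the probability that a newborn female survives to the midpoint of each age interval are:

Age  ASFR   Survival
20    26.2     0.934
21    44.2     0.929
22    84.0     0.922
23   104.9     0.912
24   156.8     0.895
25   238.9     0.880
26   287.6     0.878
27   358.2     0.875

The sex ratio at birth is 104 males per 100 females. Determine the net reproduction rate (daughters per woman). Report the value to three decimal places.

0.566

Proportion female at birth = 100 / (100 + 104) = 0.49020.
Survival-weighted fertility by age (1·fₓ·Sₓ):
  20: 1 × 26.2/1000 × 0.934 = 0.02447
  21: 1 × 44.2/1000 × 0.929 = 0.04106
  22: 1 × 84.0/1000 × 0.922 = 0.07745
  23: 1 × 104.9/1000 × 0.912 = 0.09567
  24: 1 × 156.8/1000 × 0.895 = 0.14034
  25: 1 × 238.9/1000 × 0.880 = 0.21023
  26: 1 × 287.6/1000 × 0.878 = 0.25251
  27: 1 × 358.2/1000 × 0.875 = 0.31343
Sum = 1.15516
NRR = 0.49020 × 1.15516 = 0.56626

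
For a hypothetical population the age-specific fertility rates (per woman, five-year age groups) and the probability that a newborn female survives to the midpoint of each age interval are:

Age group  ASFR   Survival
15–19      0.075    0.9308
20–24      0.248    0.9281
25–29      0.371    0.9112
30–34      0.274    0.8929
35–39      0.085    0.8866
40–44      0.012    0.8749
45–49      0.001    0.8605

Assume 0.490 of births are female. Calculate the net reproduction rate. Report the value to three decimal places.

Proportion female at birth = 0.490.
Survival-weighted fertility by age (5·fₓ·Sₓ):
  15–19: 5 × 0.075 × 0.9308 = 0.34905
  20–24: 5 × 0.248 × 0.9281 = 1.15084
  25–29: 5 × 0.371 × 0.9112 = 1.69028
  30–34: 5 × 0.274 × 0.8929 = 1.22327
  35–39: 5 × 0.085 × 0.8866 = 0.37681
  40–44: 5 × 0.012 × 0.8749 = 0.05249
  45–49: 5 × 0.001 × 0.8605 = 0.00430
Sum = 4.84704
NRR = 0.490 × 4.84704 = 2.37505

2.375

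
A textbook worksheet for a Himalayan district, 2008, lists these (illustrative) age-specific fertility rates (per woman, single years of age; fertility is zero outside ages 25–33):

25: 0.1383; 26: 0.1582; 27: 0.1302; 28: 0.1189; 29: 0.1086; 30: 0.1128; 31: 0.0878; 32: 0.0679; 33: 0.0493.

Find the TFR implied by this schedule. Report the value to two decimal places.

Sum of ASFRs = 0.1383 + 0.1582 + 0.1302 + 0.1189 + 0.1086 + 0.1128 + 0.0878 + 0.0679 + 0.0493 = 0.9720
TFR = 0.972

0.97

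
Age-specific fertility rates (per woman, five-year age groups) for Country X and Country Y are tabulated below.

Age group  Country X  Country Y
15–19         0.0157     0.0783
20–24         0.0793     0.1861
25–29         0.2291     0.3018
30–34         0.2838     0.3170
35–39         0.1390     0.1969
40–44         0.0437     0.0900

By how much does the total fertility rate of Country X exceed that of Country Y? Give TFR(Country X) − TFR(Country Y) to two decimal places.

-1.90

Country X:
  Sum of ASFRs = 0.0157 + 0.0793 + 0.2291 + 0.2838 + 0.1390 + 0.0437 = 0.7906
  TFR = 5 × 0.7906 = 3.953
Country Y:
  Sum of ASFRs = 0.0783 + 0.1861 + 0.3018 + 0.3170 + 0.1969 + 0.0900 = 1.1701
  TFR = 5 × 1.1701 = 5.8505
Difference = 3.953 − 5.8505 = -1.8975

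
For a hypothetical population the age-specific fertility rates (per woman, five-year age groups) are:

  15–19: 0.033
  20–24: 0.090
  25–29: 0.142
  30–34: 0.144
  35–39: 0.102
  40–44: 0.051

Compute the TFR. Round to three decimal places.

2.810

Sum of ASFRs = 0.033 + 0.090 + 0.142 + 0.144 + 0.102 + 0.051 = 0.562
TFR = 5 × 0.562 = 2.81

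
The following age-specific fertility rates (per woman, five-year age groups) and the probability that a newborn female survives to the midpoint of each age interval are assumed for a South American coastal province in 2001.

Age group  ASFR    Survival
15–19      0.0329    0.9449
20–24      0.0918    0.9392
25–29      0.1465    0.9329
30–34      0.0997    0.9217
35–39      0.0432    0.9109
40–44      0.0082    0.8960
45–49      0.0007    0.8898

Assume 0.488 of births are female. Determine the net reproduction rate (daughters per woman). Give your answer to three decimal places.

0.959

Proportion female at birth = 0.488.
Weighting each age-specific rate by interval width and survival:
  15–19: 5 × 0.0329 × 0.9449 = 0.15544
  20–24: 5 × 0.0918 × 0.9392 = 0.43109
  25–29: 5 × 0.1465 × 0.9329 = 0.68335
  30–34: 5 × 0.0997 × 0.9217 = 0.45947
  35–39: 5 × 0.0432 × 0.9109 = 0.19675
  40–44: 5 × 0.0082 × 0.8960 = 0.03674
  45–49: 5 × 0.0007 × 0.8898 = 0.00311
Sum = 1.96595
NRR = 0.488 × 1.96595 = 0.95938
An NRR under 1 implies long-run decline under these rates.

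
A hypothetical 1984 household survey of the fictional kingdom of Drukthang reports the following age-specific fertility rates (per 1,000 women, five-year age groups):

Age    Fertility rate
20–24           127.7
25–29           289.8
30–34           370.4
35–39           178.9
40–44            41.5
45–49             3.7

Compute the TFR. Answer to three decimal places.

Sum of ASFRs = 127.7 + 289.8 + 370.4 + 178.9 + 41.5 + 3.7 = 1012.0
TFR = 5 × 1012.0 / 1000 = 5.06

5.060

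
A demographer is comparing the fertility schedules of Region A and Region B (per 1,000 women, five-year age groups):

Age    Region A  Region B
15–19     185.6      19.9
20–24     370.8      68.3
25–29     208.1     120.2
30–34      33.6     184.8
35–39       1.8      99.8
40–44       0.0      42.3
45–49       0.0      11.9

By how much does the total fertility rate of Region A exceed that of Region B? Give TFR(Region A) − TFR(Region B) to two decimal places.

1.26

Region A:
  Sum of ASFRs = 185.6 + 370.8 + 208.1 + 33.6 + 1.8 + 0.0 + 0.0 = 799.9
  TFR = 5 × 799.9 / 1000 = 3.9995
Region B:
  Sum of ASFRs = 19.9 + 68.3 + 120.2 + 184.8 + 99.8 + 42.3 + 11.9 = 547.2
  TFR = 5 × 547.2 / 1000 = 2.736
Difference = 3.9995 − 2.736 = 1.2635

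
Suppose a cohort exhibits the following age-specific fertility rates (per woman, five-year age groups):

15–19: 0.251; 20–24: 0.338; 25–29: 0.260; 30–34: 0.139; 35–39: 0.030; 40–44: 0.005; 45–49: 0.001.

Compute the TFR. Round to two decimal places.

5.12

Sum of ASFRs = 0.251 + 0.338 + 0.260 + 0.139 + 0.030 + 0.005 + 0.001 = 1.024
TFR = 5 × 1.024 = 5.12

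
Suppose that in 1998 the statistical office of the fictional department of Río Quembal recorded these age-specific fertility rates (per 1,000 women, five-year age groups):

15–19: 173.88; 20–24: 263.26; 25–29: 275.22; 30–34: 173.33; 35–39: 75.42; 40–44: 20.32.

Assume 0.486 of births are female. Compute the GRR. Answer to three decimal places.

Proportion female at birth = 0.486.
Sum of ASFRs = 173.88 + 263.26 + 275.22 + 173.33 + 75.42 + 20.32 = 981.43
TFR = 5 × 981.43 / 1000 = 4.90715
GRR = 0.486 × 4.90715 = 2.38487

2.385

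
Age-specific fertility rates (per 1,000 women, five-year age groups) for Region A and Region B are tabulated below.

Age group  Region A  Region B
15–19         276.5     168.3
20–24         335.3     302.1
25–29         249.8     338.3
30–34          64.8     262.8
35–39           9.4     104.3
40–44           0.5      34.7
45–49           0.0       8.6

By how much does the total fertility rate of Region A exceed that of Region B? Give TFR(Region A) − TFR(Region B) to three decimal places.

Region A:
  Sum of ASFRs = 276.5 + 335.3 + 249.8 + 64.8 + 9.4 + 0.5 + 0.0 = 936.3
  TFR = 5 × 936.3 / 1000 = 4.6815
Region B:
  Sum of ASFRs = 168.3 + 302.1 + 338.3 + 262.8 + 104.3 + 34.7 + 8.6 = 1219.1
  TFR = 5 × 1219.1 / 1000 = 6.0955
Difference = 4.6815 − 6.0955 = -1.414

-1.414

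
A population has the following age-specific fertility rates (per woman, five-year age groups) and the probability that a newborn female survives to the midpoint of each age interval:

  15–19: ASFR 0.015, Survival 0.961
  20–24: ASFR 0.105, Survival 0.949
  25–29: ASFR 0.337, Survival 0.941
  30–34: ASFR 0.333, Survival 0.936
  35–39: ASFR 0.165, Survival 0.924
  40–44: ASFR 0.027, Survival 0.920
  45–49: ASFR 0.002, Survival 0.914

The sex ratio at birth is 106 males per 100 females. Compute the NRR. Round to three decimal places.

2.238

Proportion female at birth = 100 / (100 + 106) = 0.48544.
Survival-weighted fertility by age (5·fₓ·Sₓ):
  15–19: 5 × 0.015 × 0.961 = 0.07208
  20–24: 5 × 0.105 × 0.949 = 0.49823
  25–29: 5 × 0.337 × 0.941 = 1.58559
  30–34: 5 × 0.333 × 0.936 = 1.55844
  35–39: 5 × 0.165 × 0.924 = 0.76230
  40–44: 5 × 0.027 × 0.920 = 0.12420
  45–49: 5 × 0.002 × 0.914 = 0.00914
Sum = 4.60998
NRR = 0.48544 × 4.60998 = 2.23787
An NRR exceeding 1 indicates intrinsic growth under these rates.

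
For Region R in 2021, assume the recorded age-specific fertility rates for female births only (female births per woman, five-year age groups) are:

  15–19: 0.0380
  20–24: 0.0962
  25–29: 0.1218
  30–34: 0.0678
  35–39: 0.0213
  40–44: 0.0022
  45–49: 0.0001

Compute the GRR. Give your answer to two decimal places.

Sum of female ASFRs = 0.0380 + 0.0962 + 0.1218 + 0.0678 + 0.0213 + 0.0022 + 0.0001 = 0.3474
GRR = 5 × 0.3474 = 1.737

1.74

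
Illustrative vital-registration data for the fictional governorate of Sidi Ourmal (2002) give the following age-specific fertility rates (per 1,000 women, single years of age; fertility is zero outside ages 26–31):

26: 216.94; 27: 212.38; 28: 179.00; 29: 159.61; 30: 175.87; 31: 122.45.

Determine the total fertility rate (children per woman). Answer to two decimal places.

Sum of ASFRs = 216.94 + 212.38 + 179.00 + 159.61 + 175.87 + 122.45 = 1066.25
TFR = 1066.25 / 1000 = 1.06625

1.07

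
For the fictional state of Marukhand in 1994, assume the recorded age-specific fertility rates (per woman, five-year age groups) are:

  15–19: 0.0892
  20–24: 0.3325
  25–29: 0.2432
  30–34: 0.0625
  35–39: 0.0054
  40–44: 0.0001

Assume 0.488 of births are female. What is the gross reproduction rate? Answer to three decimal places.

1.788

Proportion female at birth = 0.488.
Sum of ASFRs = 0.0892 + 0.3325 + 0.2432 + 0.0625 + 0.0054 + 0.0001 = 0.7329
TFR = 5 × 0.7329 = 3.6645
GRR = 0.488 × 3.6645 = 1.78828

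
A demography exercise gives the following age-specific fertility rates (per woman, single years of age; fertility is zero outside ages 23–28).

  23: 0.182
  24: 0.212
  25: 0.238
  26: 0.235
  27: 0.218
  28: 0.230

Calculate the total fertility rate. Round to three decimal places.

Sum of ASFRs = 0.182 + 0.212 + 0.238 + 0.235 + 0.218 + 0.230 = 1.315
TFR = 1.315

1.315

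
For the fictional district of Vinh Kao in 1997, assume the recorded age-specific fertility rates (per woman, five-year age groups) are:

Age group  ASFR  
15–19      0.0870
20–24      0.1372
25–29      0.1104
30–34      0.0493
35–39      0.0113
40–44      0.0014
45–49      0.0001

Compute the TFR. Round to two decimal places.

1.98

Sum of ASFRs = 0.0870 + 0.1372 + 0.1104 + 0.0493 + 0.0113 + 0.0014 + 0.0001 = 0.3967
TFR = 5 × 0.3967 = 1.9835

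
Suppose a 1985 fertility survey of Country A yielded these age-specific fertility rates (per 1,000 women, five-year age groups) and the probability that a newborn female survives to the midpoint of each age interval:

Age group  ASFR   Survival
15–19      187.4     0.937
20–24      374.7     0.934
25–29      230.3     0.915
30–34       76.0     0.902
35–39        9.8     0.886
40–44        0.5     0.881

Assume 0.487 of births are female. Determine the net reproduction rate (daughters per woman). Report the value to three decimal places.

1.982

Proportion female at birth = 0.487.
Per-age-group product (5 × ASFR × survival probability):
  15–19: 5 × 187.4/1000 × 0.937 = 0.87797
  20–24: 5 × 374.7/1000 × 0.934 = 1.74985
  25–29: 5 × 230.3/1000 × 0.915 = 1.05362
  30–34: 5 × 76.0/1000 × 0.902 = 0.34276
  35–39: 5 × 9.8/1000 × 0.886 = 0.04341
  40–44: 5 × 0.5/1000 × 0.881 = 0.00220
Sum = 4.06981
NRR = 0.487 × 4.06981 = 1.98200
NRR > 1, so each generation more than replaces itself.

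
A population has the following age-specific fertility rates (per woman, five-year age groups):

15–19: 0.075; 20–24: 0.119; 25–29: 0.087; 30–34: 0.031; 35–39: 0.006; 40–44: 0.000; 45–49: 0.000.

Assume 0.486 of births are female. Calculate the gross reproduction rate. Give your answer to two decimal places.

Proportion female at birth = 0.486.
Sum of ASFRs = 0.075 + 0.119 + 0.087 + 0.031 + 0.006 + 0.000 + 0.000 = 0.318
TFR = 5 × 0.318 = 1.59
GRR = 0.486 × 1.59 = 0.77274

0.77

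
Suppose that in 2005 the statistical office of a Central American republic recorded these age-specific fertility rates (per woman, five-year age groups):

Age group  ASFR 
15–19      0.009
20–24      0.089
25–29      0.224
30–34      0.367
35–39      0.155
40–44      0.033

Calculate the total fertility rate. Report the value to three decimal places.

4.385

Sum of ASFRs = 0.009 + 0.089 + 0.224 + 0.367 + 0.155 + 0.033 = 0.877
TFR = 5 × 0.877 = 4.385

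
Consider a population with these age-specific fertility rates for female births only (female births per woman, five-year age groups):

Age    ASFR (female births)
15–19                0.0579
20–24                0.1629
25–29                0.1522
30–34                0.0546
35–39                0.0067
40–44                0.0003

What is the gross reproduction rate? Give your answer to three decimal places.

Sum of female ASFRs = 0.0579 + 0.1629 + 0.1522 + 0.0546 + 0.0067 + 0.0003 = 0.4346
GRR = 5 × 0.4346 = 2.173

2.173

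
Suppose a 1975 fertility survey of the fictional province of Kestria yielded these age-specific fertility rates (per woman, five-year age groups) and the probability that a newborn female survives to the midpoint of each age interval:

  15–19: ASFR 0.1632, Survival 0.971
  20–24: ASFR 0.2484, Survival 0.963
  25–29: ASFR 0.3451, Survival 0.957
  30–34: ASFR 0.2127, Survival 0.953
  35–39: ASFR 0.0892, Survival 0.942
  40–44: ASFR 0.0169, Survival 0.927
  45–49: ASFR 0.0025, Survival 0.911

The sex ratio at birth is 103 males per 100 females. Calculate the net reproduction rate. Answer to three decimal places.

2.543

Proportion female at birth = 100 / (100 + 103) = 0.49261.
Per-age-group product (5 × ASFR × survival probability):
  15–19: 5 × 0.1632 × 0.971 = 0.79234
  20–24: 5 × 0.2484 × 0.963 = 1.19605
  25–29: 5 × 0.3451 × 0.957 = 1.65130
  30–34: 5 × 0.2127 × 0.953 = 1.01352
  35–39: 5 × 0.0892 × 0.942 = 0.42013
  40–44: 5 × 0.0169 × 0.927 = 0.07833
  45–49: 5 × 0.0025 × 0.911 = 0.01139
Sum = 5.16306
NRR = 0.49261 × 5.16306 = 2.54337
NRR > 1, so each generation more than replaces itself.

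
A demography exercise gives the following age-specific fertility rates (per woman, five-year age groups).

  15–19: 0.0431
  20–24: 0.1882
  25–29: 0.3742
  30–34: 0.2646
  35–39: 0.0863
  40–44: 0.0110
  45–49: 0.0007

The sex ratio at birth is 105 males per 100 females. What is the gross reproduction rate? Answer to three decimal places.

Proportion female at birth = 100 / (100 + 105) = 0.48780.
Sum of ASFRs = 0.0431 + 0.1882 + 0.3742 + 0.2646 + 0.0863 + 0.0110 + 0.0007 = 0.9681
TFR = 5 × 0.9681 = 4.8405
GRR = 0.48780 × 4.8405 = 2.36120

2.361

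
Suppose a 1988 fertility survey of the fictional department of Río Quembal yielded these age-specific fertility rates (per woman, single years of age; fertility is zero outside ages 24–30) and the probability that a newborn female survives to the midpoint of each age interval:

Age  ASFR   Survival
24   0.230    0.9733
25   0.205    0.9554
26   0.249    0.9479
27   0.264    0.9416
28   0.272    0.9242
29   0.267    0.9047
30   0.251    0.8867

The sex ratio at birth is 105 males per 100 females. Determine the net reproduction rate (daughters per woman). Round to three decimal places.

0.790

Proportion female at birth = 100 / (100 + 105) = 0.48780.
Per-age-group product (1 × ASFR × survival probability):
  24: 1 × 0.230 × 0.9733 = 0.22386
  25: 1 × 0.205 × 0.9554 = 0.19586
  26: 1 × 0.249 × 0.9479 = 0.23603
  27: 1 × 0.264 × 0.9416 = 0.24858
  28: 1 × 0.272 × 0.9242 = 0.25138
  29: 1 × 0.267 × 0.9047 = 0.24155
  30: 1 × 0.251 × 0.8867 = 0.22256
Sum = 1.61982
NRR = 0.48780 × 1.61982 = 0.79015
An NRR under 1 implies long-run decline under these rates.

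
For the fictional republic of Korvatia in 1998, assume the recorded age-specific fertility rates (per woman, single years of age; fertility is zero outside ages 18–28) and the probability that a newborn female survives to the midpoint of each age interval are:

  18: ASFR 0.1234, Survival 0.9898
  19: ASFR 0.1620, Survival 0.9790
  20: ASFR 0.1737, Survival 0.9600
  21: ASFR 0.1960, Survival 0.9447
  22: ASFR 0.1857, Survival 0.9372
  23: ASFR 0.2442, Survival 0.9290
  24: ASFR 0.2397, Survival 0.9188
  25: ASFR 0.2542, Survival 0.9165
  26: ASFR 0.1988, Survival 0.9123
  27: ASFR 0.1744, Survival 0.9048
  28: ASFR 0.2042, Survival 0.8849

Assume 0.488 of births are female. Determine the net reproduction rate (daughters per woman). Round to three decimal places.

0.979

Proportion female at birth = 0.488.
Weighting each age-specific rate by interval width and survival:
  18: 1 × 0.1234 × 0.9898 = 0.12214
  19: 1 × 0.1620 × 0.9790 = 0.15860
  20: 1 × 0.1737 × 0.9600 = 0.16675
  21: 1 × 0.1960 × 0.9447 = 0.18516
  22: 1 × 0.1857 × 0.9372 = 0.17404
  23: 1 × 0.2442 × 0.9290 = 0.22686
  24: 1 × 0.2397 × 0.9188 = 0.22024
  25: 1 × 0.2542 × 0.9165 = 0.23297
  26: 1 × 0.1988 × 0.9123 = 0.18137
  27: 1 × 0.1744 × 0.9048 = 0.15780
  28: 1 × 0.2042 × 0.8849 = 0.18070
Sum = 2.00663
NRR = 0.488 × 2.00663 = 0.97924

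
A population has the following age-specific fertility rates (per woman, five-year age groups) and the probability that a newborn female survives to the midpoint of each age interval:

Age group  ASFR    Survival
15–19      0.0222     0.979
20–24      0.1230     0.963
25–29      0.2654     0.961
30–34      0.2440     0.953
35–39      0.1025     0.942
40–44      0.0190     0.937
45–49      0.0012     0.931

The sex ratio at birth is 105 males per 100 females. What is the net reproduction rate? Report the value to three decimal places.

Proportion female at birth = 100 / (100 + 105) = 0.48780.
Survival-weighted fertility by age (5·fₓ·Sₓ):
  15–19: 5 × 0.0222 × 0.979 = 0.10867
  20–24: 5 × 0.1230 × 0.963 = 0.59225
  25–29: 5 × 0.2654 × 0.961 = 1.27525
  30–34: 5 × 0.2440 × 0.953 = 1.16266
  35–39: 5 × 0.1025 × 0.942 = 0.48278
  40–44: 5 × 0.0190 × 0.937 = 0.08902
  45–49: 5 × 0.0012 × 0.931 = 0.00559
Sum = 3.71622
NRR = 0.48780 × 3.71622 = 1.81277

1.813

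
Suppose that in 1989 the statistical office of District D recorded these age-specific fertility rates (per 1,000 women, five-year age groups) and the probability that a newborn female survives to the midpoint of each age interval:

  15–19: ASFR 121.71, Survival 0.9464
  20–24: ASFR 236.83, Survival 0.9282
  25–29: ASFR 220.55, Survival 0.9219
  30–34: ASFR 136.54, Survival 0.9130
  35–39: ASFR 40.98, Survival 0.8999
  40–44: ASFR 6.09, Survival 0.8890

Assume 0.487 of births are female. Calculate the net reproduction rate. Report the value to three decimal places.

1.717

Proportion female at birth = 0.487.
Weighting each age-specific rate by interval width and survival:
  15–19: 5 × 121.71/1000 × 0.9464 = 0.57593
  20–24: 5 × 236.83/1000 × 0.9282 = 1.09913
  25–29: 5 × 220.55/1000 × 0.9219 = 1.01663
  30–34: 5 × 136.54/1000 × 0.9130 = 0.62331
  35–39: 5 × 40.98/1000 × 0.8999 = 0.18439
  40–44: 5 × 6.09/1000 × 0.8890 = 0.02707
Sum = 3.52646
NRR = 0.487 × 3.52646 = 1.71739
NRR > 1, so each generation more than replaces itself.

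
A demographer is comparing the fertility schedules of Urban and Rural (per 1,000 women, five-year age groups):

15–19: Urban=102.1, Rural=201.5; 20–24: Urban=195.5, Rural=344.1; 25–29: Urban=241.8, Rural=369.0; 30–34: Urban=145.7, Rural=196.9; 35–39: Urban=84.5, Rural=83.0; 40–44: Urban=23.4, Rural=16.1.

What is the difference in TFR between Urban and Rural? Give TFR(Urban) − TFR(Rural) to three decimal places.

Urban:
  Sum of ASFRs = 102.1 + 195.5 + 241.8 + 145.7 + 84.5 + 23.4 = 793.0
  TFR = 5 × 793.0 / 1000 = 3.965
Rural:
  Sum of ASFRs = 201.5 + 344.1 + 369.0 + 196.9 + 83.0 + 16.1 = 1210.6
  TFR = 5 × 1210.6 / 1000 = 6.053
Difference = 3.965 − 6.053 = -2.088

-2.088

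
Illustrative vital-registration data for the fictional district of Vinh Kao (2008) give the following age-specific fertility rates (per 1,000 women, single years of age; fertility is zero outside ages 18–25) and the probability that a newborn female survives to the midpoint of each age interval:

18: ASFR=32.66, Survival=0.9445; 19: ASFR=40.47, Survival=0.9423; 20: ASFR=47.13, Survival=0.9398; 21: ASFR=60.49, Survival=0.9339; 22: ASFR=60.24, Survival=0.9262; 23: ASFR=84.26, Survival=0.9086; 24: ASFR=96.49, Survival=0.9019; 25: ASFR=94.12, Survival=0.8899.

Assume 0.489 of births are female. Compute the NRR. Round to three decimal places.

0.231

Proportion female at birth = 0.489.
Each age group contributes 1 × ASFR × survival:
  18: 1 × 32.66/1000 × 0.9445 = 0.03085
  19: 1 × 40.47/1000 × 0.9423 = 0.03813
  20: 1 × 47.13/1000 × 0.9398 = 0.04429
  21: 1 × 60.49/1000 × 0.9339 = 0.05649
  22: 1 × 60.24/1000 × 0.9262 = 0.05579
  23: 1 × 84.26/1000 × 0.9086 = 0.07656
  24: 1 × 96.49/1000 × 0.9019 = 0.08702
  25: 1 × 94.12/1000 × 0.8899 = 0.08376
Sum = 0.47289
NRR = 0.489 × 0.47289 = 0.23124
With NRR below 1 the population is below replacement fertility.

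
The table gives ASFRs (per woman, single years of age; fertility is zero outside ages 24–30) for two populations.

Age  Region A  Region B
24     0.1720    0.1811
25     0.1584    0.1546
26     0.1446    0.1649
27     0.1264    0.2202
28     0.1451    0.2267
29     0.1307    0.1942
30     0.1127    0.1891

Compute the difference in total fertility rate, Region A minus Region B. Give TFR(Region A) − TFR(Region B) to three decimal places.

-0.341

Region A:
  Sum of ASFRs = 0.1720 + 0.1584 + 0.1446 + 0.1264 + 0.1451 + 0.1307 + 0.1127 = 0.9899
  TFR = 0.9899
Region B:
  Sum of ASFRs = 0.1811 + 0.1546 + 0.1649 + 0.2202 + 0.2267 + 0.1942 + 0.1891 = 1.3308
  TFR = 1.3308
Difference = 0.9899 − 1.3308 = -0.3409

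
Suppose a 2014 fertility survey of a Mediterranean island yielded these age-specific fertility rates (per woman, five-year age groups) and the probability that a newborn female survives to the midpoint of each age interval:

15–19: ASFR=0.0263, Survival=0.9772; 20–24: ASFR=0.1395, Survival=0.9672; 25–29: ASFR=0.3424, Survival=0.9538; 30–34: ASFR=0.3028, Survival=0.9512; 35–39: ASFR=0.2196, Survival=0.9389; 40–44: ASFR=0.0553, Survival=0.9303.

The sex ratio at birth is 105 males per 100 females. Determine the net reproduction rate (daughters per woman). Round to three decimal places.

2.519

Proportion female at birth = 100 / (100 + 105) = 0.48780.
Survival-weighted fertility by age (5·fₓ·Sₓ):
  15–19: 5 × 0.0263 × 0.9772 = 0.12850
  20–24: 5 × 0.1395 × 0.9672 = 0.67462
  25–29: 5 × 0.3424 × 0.9538 = 1.63291
  30–34: 5 × 0.3028 × 0.9512 = 1.44012
  35–39: 5 × 0.2196 × 0.9389 = 1.03091
  40–44: 5 × 0.0553 × 0.9303 = 0.25723
Sum = 5.16429
NRR = 0.48780 × 5.16429 = 2.51914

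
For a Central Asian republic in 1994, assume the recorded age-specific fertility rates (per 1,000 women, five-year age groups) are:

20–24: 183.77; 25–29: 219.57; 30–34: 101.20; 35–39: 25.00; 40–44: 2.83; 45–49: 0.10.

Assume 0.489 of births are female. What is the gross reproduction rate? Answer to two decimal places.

1.30

Proportion female at birth = 0.489.
Sum of ASFRs = 183.77 + 219.57 + 101.20 + 25.00 + 2.83 + 0.10 = 532.47
TFR = 5 × 532.47 / 1000 = 2.66235
GRR = 0.489 × 2.66235 = 1.30189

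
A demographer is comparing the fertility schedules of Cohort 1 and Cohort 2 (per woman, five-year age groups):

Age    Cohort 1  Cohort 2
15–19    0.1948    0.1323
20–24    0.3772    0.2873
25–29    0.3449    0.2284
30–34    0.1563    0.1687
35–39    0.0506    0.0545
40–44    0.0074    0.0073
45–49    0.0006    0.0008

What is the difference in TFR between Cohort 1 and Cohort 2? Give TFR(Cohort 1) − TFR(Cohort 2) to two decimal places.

1.26

Cohort 1:
  Sum of ASFRs = 0.1948 + 0.3772 + 0.3449 + 0.1563 + 0.0506 + 0.0074 + 0.0006 = 1.1318
  TFR = 5 × 1.1318 = 5.659
Cohort 2:
  Sum of ASFRs = 0.1323 + 0.2873 + 0.2284 + 0.1687 + 0.0545 + 0.0073 + 0.0008 = 0.8793
  TFR = 5 × 0.8793 = 4.3965
Difference = 5.659 − 4.3965 = 1.2625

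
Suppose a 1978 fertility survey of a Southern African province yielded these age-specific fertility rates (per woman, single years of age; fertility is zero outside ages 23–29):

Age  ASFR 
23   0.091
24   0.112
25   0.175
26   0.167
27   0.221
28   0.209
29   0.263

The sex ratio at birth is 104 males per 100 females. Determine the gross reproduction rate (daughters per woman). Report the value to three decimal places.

0.607

Proportion female at birth = 100 / (100 + 104) = 0.49020.
Sum of ASFRs = 0.091 + 0.112 + 0.175 + 0.167 + 0.221 + 0.209 + 0.263 = 1.238
TFR = 1.238
GRR = 0.49020 × 1.238 = 0.60687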